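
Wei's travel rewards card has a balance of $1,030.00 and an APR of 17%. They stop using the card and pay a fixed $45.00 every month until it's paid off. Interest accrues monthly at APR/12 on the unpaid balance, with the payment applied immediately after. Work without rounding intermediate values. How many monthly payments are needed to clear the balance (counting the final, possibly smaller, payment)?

28 months

Monthly rate r = 17%/12 = 1.41667% = 0.0141667.
Recurrence: B ← B·(1+r) − $45.00.
Month 1: interest $14.59; balance after payment $999.59.
Month 2: interest $14.16; balance after payment $968.75.
Closed form: n = −ln(1 − rB₀/P)/ln(1+r) = −ln(0.67574)/ln(1.01417) ≈ 27.862, so the balance reaches zero during payment 28.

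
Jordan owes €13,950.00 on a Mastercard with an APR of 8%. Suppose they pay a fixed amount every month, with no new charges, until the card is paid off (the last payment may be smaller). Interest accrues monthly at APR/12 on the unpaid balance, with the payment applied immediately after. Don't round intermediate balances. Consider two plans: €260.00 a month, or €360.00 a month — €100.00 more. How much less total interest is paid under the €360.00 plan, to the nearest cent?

Monthly rate r = 8%/12 = 0.666667% = 0.00666667.
At €260.00/mo: n = ⌈−ln(1 − rB₀/P)/ln(1+r)⌉ = 67 payments (last €162.51); total interest = total paid − €13,950.00 = €3,372.51.
At €360.00/mo: 45 payments (last €351.95); total interest €2,241.95.
Interest saved = €3,372.51 − €2,241.95 = €1,130.56.

€1,130.56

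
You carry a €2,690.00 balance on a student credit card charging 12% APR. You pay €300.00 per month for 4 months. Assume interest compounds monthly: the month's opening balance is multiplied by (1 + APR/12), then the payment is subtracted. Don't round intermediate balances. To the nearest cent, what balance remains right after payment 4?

Monthly rate r = 12%/12 = 1% = 0.01.
Each month: B ← B·(1+r) − €300.00.
Month 1: interest €26.90; balance after payment €2,416.90.
Month 2: interest €24.17; balance after payment €2,141.07.
Month 3: interest €21.41; balance after payment €1,862.48.
Month 4: interest €18.62; balance after payment €1,581.10.

€1,581.10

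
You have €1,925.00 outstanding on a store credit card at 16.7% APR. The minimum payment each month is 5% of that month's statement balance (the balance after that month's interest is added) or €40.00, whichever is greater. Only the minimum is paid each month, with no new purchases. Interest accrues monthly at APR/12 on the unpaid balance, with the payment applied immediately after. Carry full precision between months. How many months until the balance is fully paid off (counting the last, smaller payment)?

Monthly rate r = 16.7%/12 = 1.39167% = 0.0139167.
While 5% of the post-interest balance exceeds €40.00, each month B ← (B·(1+r))·(1 − 0.05), i.e. B shrinks by the factor (1+r)·0.95 = 0.96322.
This holds for months 1–24. Entering month 25 the balance is €783.16; 5% of the post-interest balance is now below €40.00, so the flat €40.00 minimum applies from here.
From month 25 a fixed €40.00 at rate r clears €783.16 in 24 more payments. Total: 24 + 24 = 48 months.

48 months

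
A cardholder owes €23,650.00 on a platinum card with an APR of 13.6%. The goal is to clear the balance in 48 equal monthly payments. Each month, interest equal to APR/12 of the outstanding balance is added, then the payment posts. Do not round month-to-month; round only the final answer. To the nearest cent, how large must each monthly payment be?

Monthly rate r = 13.6%/12 = 1.13333% = 0.0113333.
Level-payment amortization: P = B₀·r / (1 − (1+r)^(−n)) = 23650.00·0.0113333 / (1 − 1.01133^(−48)).
Denominator 1 − (1+r)^(−48) = 0.417799523.
P = 268.033 / 0.417799523 ≈ 641.54.

€641.54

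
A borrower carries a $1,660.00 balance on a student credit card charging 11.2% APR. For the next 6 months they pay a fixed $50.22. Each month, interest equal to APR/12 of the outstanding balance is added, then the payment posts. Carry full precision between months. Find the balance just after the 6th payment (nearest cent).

$1,446.72

Monthly rate r = 11.2%/12 = 0.933333% = 0.00933333.
Each month: B ← B·(1+r) − $50.22.
Month 1: interest $15.49; balance after payment $1,625.27.
Month 2: interest $15.17; balance after payment $1,590.22.
Month 3: interest $14.84; balance after payment $1,554.84.
Month 4: interest $14.51; balance after payment $1,519.14.
Month 5: interest $14.18; balance after payment $1,483.10.
Month 6: interest $13.84; balance after payment $1,446.72.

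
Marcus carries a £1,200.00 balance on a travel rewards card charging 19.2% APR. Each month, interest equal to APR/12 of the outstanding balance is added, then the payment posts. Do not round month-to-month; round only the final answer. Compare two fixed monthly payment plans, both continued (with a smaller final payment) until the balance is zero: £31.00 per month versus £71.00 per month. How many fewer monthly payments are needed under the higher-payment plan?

Monthly rate r = 19.2%/12 = 1.6% = 0.016.
At £31.00/mo: n = ⌈−ln(1 − rB₀/P)/ln(1+r)⌉ = 61 payments (last £26.37); total interest = total paid − £1,200.00 = £686.37.
At £71.00/mo: 20 payments (last £61.33); total interest £210.33.
Payments saved = 61 − 20 = 41.

41 fewer payments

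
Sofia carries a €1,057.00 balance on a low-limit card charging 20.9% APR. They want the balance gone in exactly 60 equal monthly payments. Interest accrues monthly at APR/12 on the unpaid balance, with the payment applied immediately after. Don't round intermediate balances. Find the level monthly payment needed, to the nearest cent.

Monthly rate r = 20.9%/12 = 1.74167% = 0.0174167.
Level-payment amortization: P = B₀·r / (1 − (1+r)^(−n)) = 1057.00·0.0174167 / (1 − 1.01742^(−60)).
Denominator 1 − (1+r)^(−60) = 0.645130121.
P = 18.4094 / 0.645130121 ≈ 28.54.

€28.54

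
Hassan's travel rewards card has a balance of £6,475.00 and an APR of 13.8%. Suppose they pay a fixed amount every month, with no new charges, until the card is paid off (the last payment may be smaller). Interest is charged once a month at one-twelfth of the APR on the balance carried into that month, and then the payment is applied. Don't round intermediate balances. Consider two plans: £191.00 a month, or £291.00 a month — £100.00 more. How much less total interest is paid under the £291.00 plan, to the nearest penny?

£730.89

Monthly rate r = 13.8%/12 = 1.15% = 0.0115.
At £191.00/mo: n = ⌈−ln(1 − rB₀/P)/ln(1+r)⌉ = 44 payments (last £39.97); total interest = total paid − £6,475.00 = £1,777.97.
At £291.00/mo: 26 payments (last £247.08); total interest £1,047.08.
Interest saved = £1,777.97 − £1,047.08 = £730.89.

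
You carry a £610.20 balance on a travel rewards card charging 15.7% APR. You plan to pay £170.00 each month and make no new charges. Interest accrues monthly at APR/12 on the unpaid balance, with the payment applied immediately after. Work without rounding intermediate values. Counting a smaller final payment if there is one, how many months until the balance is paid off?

Monthly rate r = 15.7%/12 = 1.30833% = 0.0130833.
Recurrence: B ← B·(1+r) − £170.00.
Month 1: interest £7.98; balance after payment £448.18.
Month 2: interest £5.86; balance after payment £284.05.
Month 3: interest £3.72; balance after payment £117.76.
Month 4: interest £1.54; balance after payment £0.00.

4 months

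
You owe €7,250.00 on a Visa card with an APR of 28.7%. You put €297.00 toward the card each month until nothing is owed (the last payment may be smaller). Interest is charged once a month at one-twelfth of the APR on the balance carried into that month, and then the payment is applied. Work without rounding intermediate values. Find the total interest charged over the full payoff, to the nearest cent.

€3,766.28

Monthly rate r = 28.7%/12 = 2.39167% = 0.0239167.
Payoff takes n = ⌈−ln(1 − rB₀/P)/ln(1+r)⌉ = ⌈37.091⌉ = 38 payments; the last is €27.28.
Total paid = 37·€297.00 + €27.28 = €11,016.28.
Total interest = total paid − principal = €11,016.28 − €7,250.00 = €3,766.28.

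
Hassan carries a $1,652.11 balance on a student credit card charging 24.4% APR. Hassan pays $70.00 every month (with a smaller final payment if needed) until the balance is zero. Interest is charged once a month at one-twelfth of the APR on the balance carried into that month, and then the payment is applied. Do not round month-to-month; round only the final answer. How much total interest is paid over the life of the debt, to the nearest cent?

$621.42

Monthly rate r = 24.4%/12 = 2.03333% = 0.0203333.
Payoff takes n = ⌈−ln(1 − rB₀/P)/ln(1+r)⌉ = ⌈32.476⌉ = 33 payments; the last is $33.53.
Total paid = 32·$70.00 + $33.53 = $2,273.53.
Total interest = total paid − principal = $2,273.53 − $1,652.11 = $621.42.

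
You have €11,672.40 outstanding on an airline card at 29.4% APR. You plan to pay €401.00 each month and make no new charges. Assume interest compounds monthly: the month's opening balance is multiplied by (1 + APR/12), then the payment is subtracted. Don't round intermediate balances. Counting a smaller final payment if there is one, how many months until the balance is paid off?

52 months

Monthly rate r = 29.4%/12 = 2.45% = 0.0245.
Recurrence: B ← B·(1+r) − €401.00.
Month 1: interest €285.97; balance after payment €11,557.37.
Month 2: interest €283.16; balance after payment €11,439.53.
Closed form: n = −ln(1 − rB₀/P)/ln(1+r) = −ln(0.28685)/ln(1.0245) ≈ 51.593, so the balance reaches zero during payment 52.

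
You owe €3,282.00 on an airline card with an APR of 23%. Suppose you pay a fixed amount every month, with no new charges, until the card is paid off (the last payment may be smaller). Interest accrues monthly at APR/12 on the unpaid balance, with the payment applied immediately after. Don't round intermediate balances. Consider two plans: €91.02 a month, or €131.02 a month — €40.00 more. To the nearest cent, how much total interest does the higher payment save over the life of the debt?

Monthly rate r = 23%/12 = 1.91667% = 0.0191667.
At €91.02/mo: n = ⌈−ln(1 − rB₀/P)/ln(1+r)⌉ = 62 payments (last €80.03); total interest = total paid − €3,282.00 = €2,350.25.
At €131.02/mo: 35 payments (last €60.02); total interest €1,232.70.
Interest saved = €2,350.25 − €1,232.70 = €1,117.55.

€1,117.55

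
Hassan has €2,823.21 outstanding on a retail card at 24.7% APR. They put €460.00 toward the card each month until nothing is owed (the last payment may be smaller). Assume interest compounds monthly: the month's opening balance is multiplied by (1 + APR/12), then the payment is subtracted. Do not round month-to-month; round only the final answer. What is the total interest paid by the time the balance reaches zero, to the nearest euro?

€227

Monthly rate r = 24.7%/12 = 2.05833% = 0.0205833.
Payoff takes n = ⌈−ln(1 − rB₀/P)/ln(1+r)⌉ = ⌈6.628⌉ = 7 payments; the last is €290.19.
Total paid = 6·€460.00 + €290.19 = €3,050.19.
Total interest = total paid − principal = €3,050.19 − €2,823.21 = €226.98.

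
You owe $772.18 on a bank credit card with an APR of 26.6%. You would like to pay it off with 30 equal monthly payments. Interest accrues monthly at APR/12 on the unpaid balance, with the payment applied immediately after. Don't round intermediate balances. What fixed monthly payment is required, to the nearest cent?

Monthly rate r = 26.6%/12 = 2.21667% = 0.0221667.
Level-payment amortization: P = B₀·r / (1 − (1+r)^(−n)) = 772.18·0.0221667 / (1 − 1.02217^(−30)).
Denominator 1 − (1+r)^(−30) = 0.481977563.
P = 17.1167 / 0.481977563 ≈ 35.51.

$35.51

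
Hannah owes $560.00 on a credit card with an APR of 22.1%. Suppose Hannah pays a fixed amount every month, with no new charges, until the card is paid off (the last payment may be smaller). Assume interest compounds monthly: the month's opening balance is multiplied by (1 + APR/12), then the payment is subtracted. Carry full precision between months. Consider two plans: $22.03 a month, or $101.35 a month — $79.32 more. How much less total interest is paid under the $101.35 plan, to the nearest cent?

$166.15

Monthly rate r = 22.1%/12 = 1.84167% = 0.0184167.
At $22.03/mo: n = ⌈−ln(1 − rB₀/P)/ln(1+r)⌉ = 35 payments (last $13.23); total interest = total paid − $560.00 = $202.25.
At $101.35/mo: 6 payments (last $89.35); total interest $36.10.
Interest saved = $202.25 − $36.10 = $166.15.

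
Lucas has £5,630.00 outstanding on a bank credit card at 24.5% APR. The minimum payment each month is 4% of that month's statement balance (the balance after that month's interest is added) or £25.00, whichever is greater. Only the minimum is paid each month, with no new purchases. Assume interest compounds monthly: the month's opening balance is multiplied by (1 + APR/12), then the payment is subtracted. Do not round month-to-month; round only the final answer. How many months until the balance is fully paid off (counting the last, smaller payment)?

Monthly rate r = 24.5%/12 = 2.04167% = 0.0204167.
While 4% of the post-interest balance exceeds £25.00, each month B ← (B·(1+r))·(1 − 0.04), i.e. B shrinks by the factor (1+r)·0.96 = 0.9796.
This holds for months 1–108. Entering month 109 the balance is £607.82; 4% of the post-interest balance is now below £25.00, so the flat £25.00 minimum applies from here.
From month 109 a fixed £25.00 at rate r clears £607.82 in 34 more payments. Total: 108 + 34 = 142 months.

142 months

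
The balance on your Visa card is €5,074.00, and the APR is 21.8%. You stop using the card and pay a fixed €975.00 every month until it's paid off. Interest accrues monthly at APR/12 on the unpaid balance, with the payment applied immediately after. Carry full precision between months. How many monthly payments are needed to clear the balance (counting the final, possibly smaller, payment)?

Monthly rate r = 21.8%/12 = 1.81667% = 0.0181667.
Recurrence: B ← B·(1+r) − €975.00.
Month 1: interest €92.18; balance after payment €4,191.18.
Month 2: interest €76.14; balance after payment €3,292.32.
Month 3: interest €59.81; balance after payment €2,377.13.
Month 4: interest €43.18; balance after payment €1,445.31.
Month 5: interest €26.26; balance after payment €496.57.
Month 6: interest €9.02; balance after payment €0.00.

6 payments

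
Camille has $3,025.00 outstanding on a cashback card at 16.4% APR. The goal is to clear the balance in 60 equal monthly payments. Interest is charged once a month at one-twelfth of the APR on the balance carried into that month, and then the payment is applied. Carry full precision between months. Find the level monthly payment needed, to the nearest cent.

$74.21

Monthly rate r = 16.4%/12 = 1.36667% = 0.0136667.
Level-payment amortization: P = B₀·r / (1 − (1+r)^(−n)) = 3025.00·0.0136667 / (1 − 1.01367^(−60)).
Denominator 1 − (1+r)^(−60) = 0.557115915.
P = 41.3417 / 0.557115915 ≈ 74.21.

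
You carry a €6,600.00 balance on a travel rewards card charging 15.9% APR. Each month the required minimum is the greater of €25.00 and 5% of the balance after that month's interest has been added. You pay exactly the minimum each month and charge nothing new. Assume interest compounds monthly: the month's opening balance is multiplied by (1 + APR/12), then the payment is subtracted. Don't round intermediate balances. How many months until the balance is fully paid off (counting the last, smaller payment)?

92 months

Monthly rate r = 15.9%/12 = 1.325% = 0.01325.
While 5% of the post-interest balance exceeds €25.00, each month B ← (B·(1+r))·(1 − 0.05), i.e. B shrinks by the factor (1+r)·0.95 = 0.96259.
This holds for months 1–69. Entering month 70 the balance is €475.25; 5% of the post-interest balance is now below €25.00, so the flat €25.00 minimum applies from here.
From month 70 a fixed €25.00 at rate r clears €475.25 in 23 more payments. Total: 69 + 23 = 92 months.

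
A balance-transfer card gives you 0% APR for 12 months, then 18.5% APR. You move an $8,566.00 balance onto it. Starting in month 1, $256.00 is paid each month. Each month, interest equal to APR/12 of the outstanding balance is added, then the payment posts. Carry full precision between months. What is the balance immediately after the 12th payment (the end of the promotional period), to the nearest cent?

$5,494.00

Promo months 1–12 at r₀ = 0%/12 = 0; months 13+ at r₁ = 18.5%/12 = 0.0154167.
After month 12 (no interest yet): B = $8,566.00 − 12·$256.00 = $5,494.00.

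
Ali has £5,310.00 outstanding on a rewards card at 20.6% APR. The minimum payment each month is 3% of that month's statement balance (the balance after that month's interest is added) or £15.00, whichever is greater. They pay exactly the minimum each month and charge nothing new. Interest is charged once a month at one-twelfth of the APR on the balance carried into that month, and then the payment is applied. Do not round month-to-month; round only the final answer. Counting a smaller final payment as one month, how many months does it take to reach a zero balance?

Monthly rate r = 20.6%/12 = 1.71667% = 0.0171667.
While 3% of the post-interest balance exceeds £15.00, each month B ← (B·(1+r))·(1 − 0.03), i.e. B shrinks by the factor (1+r)·0.97 = 0.98665.
This holds for months 1–178. Entering month 179 the balance is £485.58; 3% of the post-interest balance is now below £15.00, so the flat £15.00 minimum applies from here.
From month 179 a fixed £15.00 at rate r clears £485.58 in 48 more payments. Total: 178 + 48 = 226 months.

226 months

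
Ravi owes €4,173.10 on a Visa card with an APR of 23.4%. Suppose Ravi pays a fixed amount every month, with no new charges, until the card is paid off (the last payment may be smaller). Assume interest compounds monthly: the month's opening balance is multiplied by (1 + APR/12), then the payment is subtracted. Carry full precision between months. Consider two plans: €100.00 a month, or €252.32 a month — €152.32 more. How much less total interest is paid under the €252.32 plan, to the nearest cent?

€3,615.31

Monthly rate r = 23.4%/12 = 1.95% = 0.0195.
At €100.00/mo: n = ⌈−ln(1 − rB₀/P)/ln(1+r)⌉ = 88 payments (last €2.71); total interest = total paid − €4,173.10 = €4,529.61.
At €252.32/mo: 21 payments (last €41.00); total interest €914.30.
Interest saved = €4,529.61 − €914.30 = €3,615.31.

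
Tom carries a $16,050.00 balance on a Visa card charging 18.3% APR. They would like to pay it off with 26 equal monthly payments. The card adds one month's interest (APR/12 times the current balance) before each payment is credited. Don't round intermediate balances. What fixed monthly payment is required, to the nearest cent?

Monthly rate r = 18.3%/12 = 1.525% = 0.01525.
Level-payment amortization: P = B₀·r / (1 − (1+r)^(−n)) = 16050.00·0.01525 / (1 − 1.01525^(−26)).
Denominator 1 − (1+r)^(−26) = 0.325313457.
P = 244.763 / 0.325313457 ≈ 752.39.

$752.39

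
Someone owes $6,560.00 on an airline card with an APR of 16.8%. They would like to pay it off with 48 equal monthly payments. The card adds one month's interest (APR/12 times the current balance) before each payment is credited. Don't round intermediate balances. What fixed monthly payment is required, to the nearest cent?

$188.61

Monthly rate r = 16.8%/12 = 1.4% = 0.014.
Level-payment amortization: P = B₀·r / (1 − (1+r)^(−n)) = 6560.00·0.014 / (1 − 1.014^(−48)).
Denominator 1 − (1+r)^(−48) = 0.486928182.
P = 91.84 / 0.486928182 ≈ 188.61.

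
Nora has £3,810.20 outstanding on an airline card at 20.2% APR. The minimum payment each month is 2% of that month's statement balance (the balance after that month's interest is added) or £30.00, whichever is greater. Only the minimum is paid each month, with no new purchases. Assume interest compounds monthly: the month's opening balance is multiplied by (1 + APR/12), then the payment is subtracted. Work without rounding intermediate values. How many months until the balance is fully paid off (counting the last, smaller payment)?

Monthly rate r = 20.2%/12 = 1.68333% = 0.0168333.
While 2% of the post-interest balance exceeds £30.00, each month B ← (B·(1+r))·(1 − 0.02), i.e. B shrinks by the factor (1+r)·0.98 = 0.9965.
This holds for months 1–271. Entering month 272 the balance is £1,471.98; 2% of the post-interest balance is now below £30.00, so the flat £30.00 minimum applies from here.
From month 272 a fixed £30.00 at rate r clears £1,471.98 in 105 more payments. Total: 271 + 105 = 376 months.

376 months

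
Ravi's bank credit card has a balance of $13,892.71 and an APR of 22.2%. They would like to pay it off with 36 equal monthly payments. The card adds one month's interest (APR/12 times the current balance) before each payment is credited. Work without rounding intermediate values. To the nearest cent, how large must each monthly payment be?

$532.01

Monthly rate r = 22.2%/12 = 1.85% = 0.0185.
Level-payment amortization: P = B₀·r / (1 − (1+r)^(−n)) = 13892.71·0.0185 / (1 − 1.0185^(−36)).
Denominator 1 − (1+r)^(−36) = 0.483104442.
P = 257.015 / 0.483104442 ≈ 532.01.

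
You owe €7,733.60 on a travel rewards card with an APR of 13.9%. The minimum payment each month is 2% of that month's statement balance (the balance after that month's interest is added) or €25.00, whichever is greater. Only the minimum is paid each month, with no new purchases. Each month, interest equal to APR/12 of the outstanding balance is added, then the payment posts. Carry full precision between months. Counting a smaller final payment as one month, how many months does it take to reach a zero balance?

Monthly rate r = 13.9%/12 = 1.15833% = 0.0115833.
While 2% of the post-interest balance exceeds €25.00, each month B ← (B·(1+r))·(1 − 0.02), i.e. B shrinks by the factor (1+r)·0.98 = 0.99135.
This holds for months 1–212. Entering month 213 the balance is €1,226.49; 2% of the post-interest balance is now below €25.00, so the flat €25.00 minimum applies from here.
From month 213 a fixed €25.00 at rate r clears €1,226.49 in 73 more payments. Total: 212 + 73 = 285 months.

285 months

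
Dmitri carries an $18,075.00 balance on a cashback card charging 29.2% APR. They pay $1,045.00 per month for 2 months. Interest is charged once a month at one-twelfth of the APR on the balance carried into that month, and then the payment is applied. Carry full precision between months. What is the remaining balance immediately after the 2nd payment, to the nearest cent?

Monthly rate r = 29.2%/12 = 2.43333% = 0.0243333.
Each month: B ← B·(1+r) − $1,045.00.
Month 1: interest $439.82; balance after payment $17,469.83.
Month 2: interest $425.10; balance after payment $16,849.92.

$16,849.92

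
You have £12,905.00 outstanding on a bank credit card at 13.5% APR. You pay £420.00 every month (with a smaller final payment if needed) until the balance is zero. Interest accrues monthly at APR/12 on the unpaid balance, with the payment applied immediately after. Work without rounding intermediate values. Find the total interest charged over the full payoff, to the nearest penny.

Monthly rate r = 13.5%/12 = 1.125% = 0.01125.
Payoff takes n = ⌈−ln(1 − rB₀/P)/ln(1+r)⌉ = ⌈37.913⌉ = 38 payments; the last is £383.76.
Total paid = 37·£420.00 + £383.76 = £15,923.76.
Total interest = total paid − principal = £15,923.76 − £12,905.00 = £3,018.76.

£3,018.76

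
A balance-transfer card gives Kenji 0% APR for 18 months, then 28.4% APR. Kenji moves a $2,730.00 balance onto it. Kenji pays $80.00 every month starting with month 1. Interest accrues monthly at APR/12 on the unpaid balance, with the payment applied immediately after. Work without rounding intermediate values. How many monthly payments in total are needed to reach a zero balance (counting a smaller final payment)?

Promo months 1–18 at r₀ = 0%/12 = 0; months 19+ at r₁ = 28.4%/12 = 0.0236667.
After month 18 (no interest yet): B = $2,730.00 − 18·$80.00 = $1,290.00.
Then at r₁ with $80.00/mo: n₂ = −ln(1 − r₁·B/P)/ln(1+r₁) ≈ 20.55 → 21 more payments.

39 payments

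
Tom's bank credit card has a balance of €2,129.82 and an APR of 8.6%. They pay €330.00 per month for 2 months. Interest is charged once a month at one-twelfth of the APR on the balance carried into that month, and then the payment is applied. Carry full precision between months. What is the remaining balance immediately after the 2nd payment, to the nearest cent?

Monthly rate r = 8.6%/12 = 0.716667% = 0.00716667.
Each month: B ← B·(1+r) − €330.00.
Month 1: interest €15.26; balance after payment €1,815.08.
Month 2: interest €13.01; balance after payment €1,498.09.

€1,498.09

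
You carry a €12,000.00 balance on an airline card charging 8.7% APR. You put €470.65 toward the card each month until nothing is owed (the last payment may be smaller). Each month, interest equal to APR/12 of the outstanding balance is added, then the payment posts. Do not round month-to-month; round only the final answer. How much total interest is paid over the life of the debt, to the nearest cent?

Monthly rate r = 8.7%/12 = 0.725% = 0.00725.
Payoff takes n = ⌈−ln(1 − rB₀/P)/ln(1+r)⌉ = ⌈28.293⌉ = 29 payments; the last is €138.24.
Total paid = 28·€470.65 + €138.24 = €13,316.44.
Total interest = total paid − principal = €13,316.44 − €12,000.00 = €1,316.44.

€1,316.44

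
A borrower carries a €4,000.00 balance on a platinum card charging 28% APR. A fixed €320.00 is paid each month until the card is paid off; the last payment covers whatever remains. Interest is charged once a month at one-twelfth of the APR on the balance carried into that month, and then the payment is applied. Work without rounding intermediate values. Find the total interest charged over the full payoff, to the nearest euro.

€784

Monthly rate r = 28%/12 = 2.33333% = 0.0233333.
Payoff takes n = ⌈−ln(1 − rB₀/P)/ln(1+r)⌉ = ⌈14.951⌉ = 15 payments; the last is €304.38.
Total paid = 14·€320.00 + €304.38 = €4,784.38.
Total interest = total paid − principal = €4,784.38 − €4,000.00 = €784.38.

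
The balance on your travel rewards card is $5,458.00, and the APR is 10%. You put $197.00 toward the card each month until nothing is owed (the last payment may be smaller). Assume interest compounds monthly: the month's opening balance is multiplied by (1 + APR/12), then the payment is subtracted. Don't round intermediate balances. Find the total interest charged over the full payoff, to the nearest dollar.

$774

Monthly rate r = 10%/12 = 0.833333% = 0.00833333.
Payoff takes n = ⌈−ln(1 − rB₀/P)/ln(1+r)⌉ = ⌈31.632⌉ = 32 payments; the last is $124.70.
Total paid = 31·$197.00 + $124.70 = $6,231.70.
Total interest = total paid − principal = $6,231.70 − $5,458.00 = $773.70.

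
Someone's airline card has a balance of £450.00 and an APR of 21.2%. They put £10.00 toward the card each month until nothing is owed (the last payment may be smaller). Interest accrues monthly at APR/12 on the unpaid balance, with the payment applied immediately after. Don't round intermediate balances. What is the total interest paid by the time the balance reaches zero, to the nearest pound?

£455

Monthly rate r = 21.2%/12 = 1.76667% = 0.0176667.
Payoff takes n = ⌈−ln(1 − rB₀/P)/ln(1+r)⌉ = ⌈90.493⌉ = 91 payments; the last is £4.95.
Total paid = 90·£10.00 + £4.95 = £904.95.
Total interest = total paid − principal = £904.95 − £450.00 = £454.95.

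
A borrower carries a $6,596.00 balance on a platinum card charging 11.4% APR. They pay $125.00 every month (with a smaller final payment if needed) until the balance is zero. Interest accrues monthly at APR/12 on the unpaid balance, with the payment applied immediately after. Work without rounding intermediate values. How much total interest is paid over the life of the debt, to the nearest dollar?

Monthly rate r = 11.4%/12 = 0.95% = 0.0095.
Payoff takes n = ⌈−ln(1 − rB₀/P)/ln(1+r)⌉ = ⌈73.583⌉ = 74 payments; the last is $73.07.
Total paid = 73·$125.00 + $73.07 = $9,198.07.
Total interest = total paid − principal = $9,198.07 − $6,596.00 = $2,602.07.

$2,602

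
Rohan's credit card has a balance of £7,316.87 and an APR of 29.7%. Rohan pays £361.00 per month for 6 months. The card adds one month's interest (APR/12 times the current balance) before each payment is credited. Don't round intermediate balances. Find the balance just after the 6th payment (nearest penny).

£6,168.39

Monthly rate r = 29.7%/12 = 2.475% = 0.02475.
Each month: B ← B·(1+r) − £361.00.
Month 1: interest £181.09; balance after payment £7,136.96.
Month 2: interest £176.64; balance after payment £6,952.60.
Month 3: interest £172.08; balance after payment £6,763.68.
Month 4: interest £167.40; balance after payment £6,570.08.
Month 5: interest £162.61; balance after payment £6,371.69.
Month 6: interest £157.70; balance after payment £6,168.39.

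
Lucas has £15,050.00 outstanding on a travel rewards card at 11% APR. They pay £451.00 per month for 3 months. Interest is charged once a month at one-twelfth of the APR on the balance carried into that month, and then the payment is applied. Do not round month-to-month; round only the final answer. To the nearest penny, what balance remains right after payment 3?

£14,102.24

Monthly rate r = 11%/12 = 0.916667% = 0.00916667.
Each month: B ← B·(1+r) − £451.00.
Month 1: interest £137.96; balance after payment £14,736.96.
Month 2: interest £135.09; balance after payment £14,421.05.
Month 3: interest £132.19; balance after payment £14,102.24.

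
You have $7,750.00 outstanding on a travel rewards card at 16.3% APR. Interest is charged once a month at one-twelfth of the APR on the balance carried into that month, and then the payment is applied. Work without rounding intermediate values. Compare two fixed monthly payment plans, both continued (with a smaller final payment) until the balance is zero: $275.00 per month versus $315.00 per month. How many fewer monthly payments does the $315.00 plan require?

5 fewer payments

Monthly rate r = 16.3%/12 = 1.35833% = 0.0135833.
At $275.00/mo: n = ⌈−ln(1 − rB₀/P)/ln(1+r)⌉ = 36 payments (last $211.30); total interest = total paid − $7,750.00 = $2,086.30.
At $315.00/mo: 31 payments (last $46.93); total interest $1,746.93.
Payments saved = 36 − 31 = 5.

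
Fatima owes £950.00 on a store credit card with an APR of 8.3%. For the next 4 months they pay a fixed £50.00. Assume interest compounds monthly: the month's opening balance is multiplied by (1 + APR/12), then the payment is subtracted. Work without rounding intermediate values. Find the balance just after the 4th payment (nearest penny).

£774.47

Monthly rate r = 8.3%/12 = 0.691667% = 0.00691667.
Each month: B ← B·(1+r) − £50.00.
Month 1: interest £6.57; balance after payment £906.57.
Month 2: interest £6.27; balance after payment £862.84.
Month 3: interest £5.97; balance after payment £818.81.
Month 4: interest £5.66; balance after payment £774.47.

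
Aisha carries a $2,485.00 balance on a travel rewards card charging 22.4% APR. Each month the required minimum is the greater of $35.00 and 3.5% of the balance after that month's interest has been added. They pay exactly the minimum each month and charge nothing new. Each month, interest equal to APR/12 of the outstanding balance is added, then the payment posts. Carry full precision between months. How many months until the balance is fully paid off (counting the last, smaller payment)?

95 months

Monthly rate r = 22.4%/12 = 1.86667% = 0.0186667.
While 3.5% of the post-interest balance exceeds $35.00, each month B ← (B·(1+r))·(1 − 0.035), i.e. B shrinks by the factor (1+r)·0.965 = 0.98301.
This holds for months 1–55. Entering month 56 the balance is $968.49; 3.5% of the post-interest balance is now below $35.00, so the flat $35.00 minimum applies from here.
From month 56 a fixed $35.00 at rate r clears $968.49 in 40 more payments. Total: 55 + 40 = 95 months.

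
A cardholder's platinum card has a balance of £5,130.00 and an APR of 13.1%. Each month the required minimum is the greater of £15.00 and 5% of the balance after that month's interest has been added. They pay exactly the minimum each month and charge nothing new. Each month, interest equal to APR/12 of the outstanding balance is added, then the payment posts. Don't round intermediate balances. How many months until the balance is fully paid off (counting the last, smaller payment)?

Monthly rate r = 13.1%/12 = 1.09167% = 0.0109167.
While 5% of the post-interest balance exceeds £15.00, each month B ← (B·(1+r))·(1 − 0.05), i.e. B shrinks by the factor (1+r)·0.95 = 0.96037.
This holds for months 1–71. Entering month 72 the balance is £290.59; 5% of the post-interest balance is now below £15.00, so the flat £15.00 minimum applies from here.
From month 72 a fixed £15.00 at rate r clears £290.59 in 22 more payments. Total: 71 + 22 = 93 months.

93 months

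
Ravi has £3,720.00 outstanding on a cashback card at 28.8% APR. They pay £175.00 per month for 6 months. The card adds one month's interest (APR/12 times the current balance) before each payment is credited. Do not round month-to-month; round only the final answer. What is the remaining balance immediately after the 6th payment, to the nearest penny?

Monthly rate r = 28.8%/12 = 2.4% = 0.024.
Each month: B ← B·(1+r) − £175.00.
Month 1: interest £89.28; balance after payment £3,634.28.
Month 2: interest £87.22; balance after payment £3,546.50.
Month 3: interest £85.12; balance after payment £3,456.62.
Month 4: interest £82.96; balance after payment £3,364.58.
Month 5: interest £80.75; balance after payment £3,270.33.
Month 6: interest £78.49; balance after payment £3,173.82.

£3,173.82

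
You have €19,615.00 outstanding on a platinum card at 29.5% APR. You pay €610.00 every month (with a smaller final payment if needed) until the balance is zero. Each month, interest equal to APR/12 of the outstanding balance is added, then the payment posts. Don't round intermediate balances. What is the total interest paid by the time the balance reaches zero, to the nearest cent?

€19,645.30

Monthly rate r = 29.5%/12 = 2.45833% = 0.0245833.
Payoff takes n = ⌈−ln(1 − rB₀/P)/ln(1+r)⌉ = ⌈64.358⌉ = 65 payments; the last is €220.30.
Total paid = 64·€610.00 + €220.30 = €39,260.30.
Total interest = total paid − principal = €39,260.30 − €19,615.00 = €19,645.30.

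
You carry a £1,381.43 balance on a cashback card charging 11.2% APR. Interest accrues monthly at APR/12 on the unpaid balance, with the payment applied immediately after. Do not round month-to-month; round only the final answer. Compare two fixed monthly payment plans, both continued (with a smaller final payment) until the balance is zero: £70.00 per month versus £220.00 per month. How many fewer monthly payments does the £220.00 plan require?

Monthly rate r = 11.2%/12 = 0.933333% = 0.00933333.
At £70.00/mo: n = ⌈−ln(1 − rB₀/P)/ln(1+r)⌉ = 22 payments (last £63.95); total interest = total paid − £1,381.43 = £152.52.
At £220.00/mo: 7 payments (last £110.45); total interest £49.02.
Payments saved = 22 − 7 = 15.

15 fewer payments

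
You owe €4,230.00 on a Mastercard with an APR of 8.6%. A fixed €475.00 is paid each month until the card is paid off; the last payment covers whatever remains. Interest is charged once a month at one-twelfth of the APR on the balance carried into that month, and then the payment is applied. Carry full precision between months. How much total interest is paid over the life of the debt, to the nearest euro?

€157

Monthly rate r = 8.6%/12 = 0.716667% = 0.00716667.
Payoff takes n = ⌈−ln(1 − rB₀/P)/ln(1+r)⌉ = ⌈9.235⌉ = 10 payments; the last is €111.96.
Total paid = 9·€475.00 + €111.96 = €4,386.96.
Total interest = total paid − principal = €4,386.96 − €4,230.00 = €156.96.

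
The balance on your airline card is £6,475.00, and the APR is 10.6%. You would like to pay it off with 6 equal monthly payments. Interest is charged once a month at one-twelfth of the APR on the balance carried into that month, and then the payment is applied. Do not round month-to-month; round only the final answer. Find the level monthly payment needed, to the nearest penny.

£1,112.78

Monthly rate r = 10.6%/12 = 0.883333% = 0.00883333.
Level-payment amortization: P = B₀·r / (1 − (1+r)^(−n)) = 6475.00·0.00883333 / (1 − 1.00883^(−6)).
Denominator 1 − (1+r)^(−6) = 0.0513992606.
P = 57.1958 / 0.0513992606 ≈ 1112.78.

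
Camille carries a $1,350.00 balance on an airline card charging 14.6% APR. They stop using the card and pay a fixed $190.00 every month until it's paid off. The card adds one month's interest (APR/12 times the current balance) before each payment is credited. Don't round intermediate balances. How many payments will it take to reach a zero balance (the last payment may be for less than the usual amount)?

8 months

Monthly rate r = 14.6%/12 = 1.21667% = 0.0121667.
Recurrence: B ← B·(1+r) − $190.00.
Month 1: interest $16.43; balance after payment $1,176.42.
Month 2: interest $14.31; balance after payment $1,000.74.
Closed form: n = −ln(1 − rB₀/P)/ln(1+r) = −ln(0.91355)/ln(1.01217) ≈ 7.476, so the balance reaches zero during payment 8.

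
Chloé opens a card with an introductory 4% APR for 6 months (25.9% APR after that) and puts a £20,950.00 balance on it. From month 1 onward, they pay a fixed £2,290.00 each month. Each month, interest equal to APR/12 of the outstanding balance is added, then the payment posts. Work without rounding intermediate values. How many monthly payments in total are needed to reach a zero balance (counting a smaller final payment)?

10 months

Promo months 1–6 at r₀ = 4%/12 = 0.00333333; months 7+ at r₁ = 25.9%/12 = 0.0215833.
After month 6: iterate B ← B·(1+r₀) − £2,290.00 for 6 months → £7,517.50.
Then at r₁ with £2,290.00/mo: n₂ = −ln(1 − r₁·B/P)/ln(1+r₁) ≈ 3.44 → 4 more payments.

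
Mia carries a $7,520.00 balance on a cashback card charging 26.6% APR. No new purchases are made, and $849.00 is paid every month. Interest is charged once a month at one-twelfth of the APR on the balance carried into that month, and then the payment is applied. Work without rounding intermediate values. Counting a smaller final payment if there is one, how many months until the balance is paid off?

10 payments

Monthly rate r = 26.6%/12 = 2.21667% = 0.0221667.
Recurrence: B ← B·(1+r) − $849.00.
Month 1: interest $166.69; balance after payment $6,837.69.
Month 2: interest $151.57; balance after payment $6,140.26.
Closed form: n = −ln(1 − rB₀/P)/ln(1+r) = −ln(0.80366)/ln(1.02217) ≈ 9.970, so the balance reaches zero during payment 10.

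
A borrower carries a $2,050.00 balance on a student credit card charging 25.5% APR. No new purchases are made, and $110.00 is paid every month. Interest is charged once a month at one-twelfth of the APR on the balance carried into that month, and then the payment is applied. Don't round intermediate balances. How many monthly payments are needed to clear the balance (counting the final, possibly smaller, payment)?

Monthly rate r = 25.5%/12 = 2.125% = 0.02125.
Recurrence: B ← B·(1+r) − $110.00.
Month 1: interest $43.56; balance after payment $1,983.56.
Month 2: interest $42.15; balance after payment $1,915.71.
Closed form: n = −ln(1 − rB₀/P)/ln(1+r) = −ln(0.60398)/ln(1.02125) ≈ 23.979, so the balance reaches zero during payment 24.

24 months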